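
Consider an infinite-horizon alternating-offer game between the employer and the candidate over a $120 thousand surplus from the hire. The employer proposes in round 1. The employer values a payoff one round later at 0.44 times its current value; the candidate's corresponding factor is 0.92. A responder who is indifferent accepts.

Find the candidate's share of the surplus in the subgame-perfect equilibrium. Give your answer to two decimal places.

103.87

Let x be the employer's share when the employer proposes and y be the candidate's share when the candidate proposes.
The candidate accepts iff offered ≥ 0.92·y, so x = 120 − 0.92y. Symmetrically y = 120 − 0.44x.
Substituting: x = 120 − 0.92(120 − 0.44x), giving x(1 − 0.44·0.92) = 120(1 − 0.92).
So x = 120 × 0.08 / 0.5952 ≈ 16.1290, and the candidate receives 120 − x ≈ 103.8710.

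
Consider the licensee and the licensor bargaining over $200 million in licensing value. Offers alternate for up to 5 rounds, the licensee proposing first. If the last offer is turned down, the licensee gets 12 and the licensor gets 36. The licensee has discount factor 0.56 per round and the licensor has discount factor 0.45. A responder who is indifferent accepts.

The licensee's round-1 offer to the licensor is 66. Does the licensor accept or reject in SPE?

Round 5 (the licensee proposes): the licensor gets 36 if talks fail, so the licensee offers 36 and keeps 164.
Round 4 (the licensor proposes): the licensee can get 164 next round, worth 0.56 × 164 = 91.84 now. The licensor offers 91.84 and keeps 200 − 91.84 = 108.16.
Round 3 (the licensee proposes): the licensor can get 108.16 next round, worth 0.45 × 108.16 = 48.672 now. The licensee offers 48.672 and keeps 200 − 48.672 = 151.328.
Round 2 (the licensor proposes): the licensee can get 151.328 next round, worth 0.56 × 151.328 = 84.74368 now; the licensor offers that and keeps 115.25632.
So by rejecting in round 1, the licensor gets 115.25632 next round, worth 0.45 × 115.25632 = 51.865344 now.
Offer 66 ≥ 51.865344, so the licensor accepts.

Accept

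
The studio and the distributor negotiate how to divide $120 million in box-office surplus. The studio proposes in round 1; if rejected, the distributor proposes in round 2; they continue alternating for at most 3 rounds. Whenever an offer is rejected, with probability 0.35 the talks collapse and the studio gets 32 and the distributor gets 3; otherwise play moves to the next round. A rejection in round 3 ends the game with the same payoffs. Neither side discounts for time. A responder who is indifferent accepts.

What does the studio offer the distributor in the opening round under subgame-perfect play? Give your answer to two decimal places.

22.34

By backward induction:
Round 3 (the studio proposes): the distributor gets 3 if talks fail, so the studio offers 3 and keeps 117.
Round 2 (the distributor proposes): rejecting gives the studio an expected 0.65 × 117 + 0.35 × 32 = 87.25, so the distributor offers 87.25, keeping 32.75.
Round 1 (the studio proposes): rejecting gives the distributor an expected 0.65 × 32.75 + 0.35 × 3 = 22.3375, so the studio offers 22.3375, keeping 97.6625.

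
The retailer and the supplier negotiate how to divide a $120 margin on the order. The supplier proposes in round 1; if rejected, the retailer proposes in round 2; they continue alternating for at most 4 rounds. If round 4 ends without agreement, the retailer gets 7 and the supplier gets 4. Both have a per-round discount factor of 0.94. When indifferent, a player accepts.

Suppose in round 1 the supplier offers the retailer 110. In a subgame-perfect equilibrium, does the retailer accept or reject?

Accept

Round 4 (the retailer proposes): the supplier gets 4 if talks fail, so the retailer offers 4 and keeps 116.
Round 3 (the supplier proposes): the retailer can get 116 next round, worth 0.94 × 116 = 109.04 now; the supplier offers that and keeps 10.96.
Round 2 (the retailer proposes): the supplier can get 10.96 next round, worth 0.94 × 10.96 = 10.3024 now. The retailer offers 10.3024 and keeps 120 − 10.3024 = 109.6976.
So by rejecting in round 1, the retailer gets 109.6976 next round, worth 0.94 × 109.6976 = 103.115744 now.
Offer 110 ≥ 103.115744, so the retailer accepts.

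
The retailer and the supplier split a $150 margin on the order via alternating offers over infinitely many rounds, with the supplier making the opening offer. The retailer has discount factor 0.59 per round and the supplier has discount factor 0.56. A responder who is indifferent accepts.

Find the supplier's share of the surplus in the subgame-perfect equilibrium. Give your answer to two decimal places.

When the supplier proposes, the retailer accepts any offer worth at least 0.59 times what the retailer would get by proposing next round; and vice versa.
This gives x = 150 − 0.59y and y = 150 − 0.56x, where x and y are each side's share when it proposes.
Hence (1 − 0.59·0.56)x = 150(1 − 0.59), i.e. 0.6696·x = 61.5.
x ≈ 91.8459; the retailer's share is 150 − x ≈ 58.1541.

91.85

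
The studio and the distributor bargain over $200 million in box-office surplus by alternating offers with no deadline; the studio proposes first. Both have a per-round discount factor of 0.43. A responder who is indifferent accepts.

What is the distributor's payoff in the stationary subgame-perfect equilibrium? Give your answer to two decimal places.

In a stationary SPE each proposer offers the other exactly their discounted continuation value.
If the studio keeps x when proposing and the distributor keeps y when proposing, then x = 200 − 0.43y and y = 200 − 0.43x.
Solving: x = 200(1 − 0.43) / (1 − 0.43·0.43) = 114 / 0.8151 ≈ 139.8601.
The distributor gets 200 − 139.8601 ≈ 60.1399.

60.14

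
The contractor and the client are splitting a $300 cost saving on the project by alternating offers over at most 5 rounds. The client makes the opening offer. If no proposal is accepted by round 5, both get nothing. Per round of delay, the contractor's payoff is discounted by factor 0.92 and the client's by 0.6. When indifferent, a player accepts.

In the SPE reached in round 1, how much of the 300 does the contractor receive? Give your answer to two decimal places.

Round 5 (the client proposes): rejection yields 0 for the contractor; the client offers 0 and keeps 300.
Round 4 (the contractor proposes): the client can get 300 next round, worth 0.6 × 300 = 180 now; the contractor offers that and keeps 120.
Round 3 (the client proposes): the contractor can get 120 next round, worth 0.92 × 120 = 110.4 now, so the client offers 110.4, keeping 189.6.
Round 2 (the contractor proposes): the client can get 189.6 next round, worth 0.6 × 189.6 = 113.76 now; the contractor offers that and keeps 186.24.
Round 1 (the client proposes): the contractor can get 186.24 next round, worth 0.92 × 186.24 = 171.3408 now. The client offers 171.3408 and keeps 300 − 171.3408 = 128.6592.

171.34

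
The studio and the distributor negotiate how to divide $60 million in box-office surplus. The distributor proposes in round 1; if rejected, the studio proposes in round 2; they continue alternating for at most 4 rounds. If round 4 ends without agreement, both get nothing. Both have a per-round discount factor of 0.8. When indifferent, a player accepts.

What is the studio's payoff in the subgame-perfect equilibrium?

Round 4 (the studio proposes): rejection yields 0 for the distributor; the studio offers 0 and keeps 60.
Round 3 (the distributor proposes): the studio can get 60 next round, worth 0.8 × 60 = 48 now. The distributor offers 48 and keeps 60 − 48 = 12.
Round 2 (the studio proposes): the distributor can get 12 next round, worth 0.8 × 12 = 9.6 now. The studio offers 9.6 and keeps 60 − 9.6 = 50.4.
Round 1 (the distributor proposes): the studio can get 50.4 next round, worth 0.8 × 50.4 = 40.32 now. The distributor offers 40.32 and keeps 60 − 40.32 = 19.68.

40.32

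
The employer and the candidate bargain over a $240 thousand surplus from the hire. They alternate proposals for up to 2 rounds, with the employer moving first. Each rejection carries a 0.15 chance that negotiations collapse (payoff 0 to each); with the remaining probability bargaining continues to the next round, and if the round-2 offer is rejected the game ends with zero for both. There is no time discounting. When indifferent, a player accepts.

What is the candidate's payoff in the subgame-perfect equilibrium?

Round 2 (the candidate proposes): rejection yields 0 for the employer; the candidate offers 0 and keeps 240.
Round 1 (the employer proposes): rejecting gives the candidate an expected 0.85 × 240 = 204; the employer offers that and keeps 36.

204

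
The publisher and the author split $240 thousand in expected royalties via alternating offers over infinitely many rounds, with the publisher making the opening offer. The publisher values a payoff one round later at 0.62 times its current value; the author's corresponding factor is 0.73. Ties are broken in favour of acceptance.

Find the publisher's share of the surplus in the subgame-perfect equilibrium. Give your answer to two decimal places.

118.38

Let x be the publisher's share when the publisher proposes and y be the author's share when the author proposes.
The author accepts iff offered ≥ 0.73·y, so x = 240 − 0.73y. Symmetrically y = 240 − 0.62x.
Substituting: x = 240 − 0.73(240 − 0.62x), giving x(1 − 0.62·0.73) = 240(1 − 0.73).
So x = 240 × 0.27 / 0.5474 ≈ 118.3778, and the author receives 240 − x ≈ 121.6222.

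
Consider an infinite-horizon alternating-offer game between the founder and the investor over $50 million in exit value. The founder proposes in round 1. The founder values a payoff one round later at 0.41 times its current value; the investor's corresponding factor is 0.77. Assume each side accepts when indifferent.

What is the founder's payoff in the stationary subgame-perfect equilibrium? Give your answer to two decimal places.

16.81

When the founder proposes, the investor accepts any offer worth at least 0.77 times what the investor would get by proposing next round; and vice versa.
This gives x = 50 − 0.77y and y = 50 − 0.41x, where x and y are each side's share when it proposes.
Hence (1 − 0.77·0.41)x = 50(1 − 0.77), i.e. 0.6843·x = 11.5.
x ≈ 16.8055; the investor's share is 50 − x ≈ 33.1945.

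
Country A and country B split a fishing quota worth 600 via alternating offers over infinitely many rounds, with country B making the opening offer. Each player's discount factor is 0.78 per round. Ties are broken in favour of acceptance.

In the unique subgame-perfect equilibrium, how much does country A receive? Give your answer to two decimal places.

In a stationary SPE each proposer offers the other exactly their discounted continuation value.
If country B keeps x when proposing and country A keeps y when proposing, then x = 600 − 0.78y and y = 600 − 0.78x.
Solving: x = 600(1 − 0.78) / (1 − 0.78·0.78) = 132 / 0.3916 ≈ 337.0787.
Country A gets 600 − 337.0787 ≈ 262.9213.

262.92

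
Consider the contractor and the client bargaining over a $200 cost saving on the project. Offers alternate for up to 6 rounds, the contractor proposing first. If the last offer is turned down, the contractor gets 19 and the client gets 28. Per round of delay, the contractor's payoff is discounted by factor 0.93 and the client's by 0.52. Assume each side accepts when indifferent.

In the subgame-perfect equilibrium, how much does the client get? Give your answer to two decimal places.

By backward induction:
Round 6 (the client proposes): the contractor gets 19 if talks fail, so the client offers 19 and keeps 181.
Round 5 (the contractor proposes): the client can get 181 next round, worth 0.52 × 181 = 94.12 now, so the contractor offers 94.12, keeping 105.88.
Round 4 (the client proposes): the contractor can get 105.88 next round, worth 0.93 × 105.88 = 98.4684 now; the client offers that and keeps 101.5316.
Round 3 (the contractor proposes): the client can get 101.5316 next round, worth 0.52 × 101.5316 = 52.796432 now. The contractor offers 52.796432 and keeps 200 − 52.796432 = 147.203568.
Round 2 (the client proposes): the contractor can get 147.203568 next round, worth 0.93 × 147.203568 = 136.89931824 now; the client offers that and keeps 63.10068176.
Round 1 (the contractor proposes): the client can get 63.10068176 next round, worth 0.52 × 63.10068176 = 32.8123545152 now; the contractor offers that and keeps 167.1876454848.

32.81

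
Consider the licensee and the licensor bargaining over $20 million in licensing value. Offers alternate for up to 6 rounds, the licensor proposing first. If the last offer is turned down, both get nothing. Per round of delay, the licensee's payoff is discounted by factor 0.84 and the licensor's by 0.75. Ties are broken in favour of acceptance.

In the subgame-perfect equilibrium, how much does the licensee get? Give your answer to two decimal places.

Solve by backward induction from round 6.
Round 6 (the licensee proposes): rejection yields 0 for the licensor; the licensee offers 0 and keeps 20.
Round 5 (the licensor proposes): the licensee can get 20 next round, worth 0.84 × 20 = 16.8 now, so the licensor offers 16.8, keeping 3.2.
Round 4 (the licensee proposes): the licensor can get 3.2 next round, worth 0.75 × 3.2 = 2.4 now; the licensee offers that and keeps 17.6.
Round 3 (the licensor proposes): the licensee can get 17.6 next round, worth 0.84 × 17.6 = 14.784 now; the licensor offers that and keeps 5.216.
Round 2 (the licensee proposes): the licensor can get 5.216 next round, worth 0.75 × 5.216 = 3.912 now. The licensee offers 3.912 and keeps 20 − 3.912 = 16.088.
Round 1 (the licensor proposes): the licensee can get 16.088 next round, worth 0.84 × 16.088 = 13.51392 now; the licensor offers that and keeps 6.48608.

13.51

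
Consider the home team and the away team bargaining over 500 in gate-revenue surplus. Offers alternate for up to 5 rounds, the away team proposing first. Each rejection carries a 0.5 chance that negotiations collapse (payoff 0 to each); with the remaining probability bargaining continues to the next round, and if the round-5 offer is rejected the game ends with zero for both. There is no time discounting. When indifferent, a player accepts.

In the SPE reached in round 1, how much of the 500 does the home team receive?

156.25

By backward induction:
Round 5 (the away team proposes): rejection yields 0 for the home team; the away team offers 0 and keeps 500.
Round 4 (the home team proposes): rejecting gives the away team an expected 0.5 × 500 = 250; the home team offers that and keeps 250.
Round 3 (the away team proposes): rejecting gives the home team an expected 0.5 × 250 = 125. The away team offers 125 and keeps 500 − 125 = 375.
Round 2 (the home team proposes): rejecting gives the away team an expected 0.5 × 375 = 187.5. The home team offers 187.5 and keeps 500 − 187.5 = 312.5.
Round 1 (the away team proposes): rejecting gives the home team an expected 0.5 × 312.5 = 156.25; the away team offers that and keeps 343.75.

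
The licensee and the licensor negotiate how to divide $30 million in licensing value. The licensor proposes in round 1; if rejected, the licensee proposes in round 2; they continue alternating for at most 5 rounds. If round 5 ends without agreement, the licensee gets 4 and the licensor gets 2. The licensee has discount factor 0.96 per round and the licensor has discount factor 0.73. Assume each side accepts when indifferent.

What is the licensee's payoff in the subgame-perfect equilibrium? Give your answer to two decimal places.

Round 5 (the licensor proposes): the licensee gets 4 if talks fail, so the licensor offers 4 and keeps 26.
Round 4 (the licensee proposes): the licensor can get 26 next round, worth 0.73 × 26 = 18.98 now; the licensee offers that and keeps 11.02.
Round 3 (the licensor proposes): the licensee can get 11.02 next round, worth 0.96 × 11.02 = 10.5792 now. The licensor offers 10.5792 and keeps 30 − 10.5792 = 19.4208.
Round 2 (the licensee proposes): the licensor can get 19.4208 next round, worth 0.73 × 19.4208 = 14.177184 now, so the licensee offers 14.177184, keeping 15.822816.
Round 1 (the licensor proposes): the licensee can get 15.822816 next round, worth 0.96 × 15.822816 = 15.18990336 now, so the licensor offers 15.18990336, keeping 14.81009664.

15.19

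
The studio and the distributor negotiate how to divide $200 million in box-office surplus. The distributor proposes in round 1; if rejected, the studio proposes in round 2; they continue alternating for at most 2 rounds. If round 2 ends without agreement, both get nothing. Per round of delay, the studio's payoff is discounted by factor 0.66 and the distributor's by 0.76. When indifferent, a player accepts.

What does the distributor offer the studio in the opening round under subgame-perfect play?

132

By backward induction:
Round 2 (the studio proposes): the distributor will accept anything ≥ 0, so the studio offers 0 and keeps 200.
Round 1 (the distributor proposes): the studio can get 200 next round, worth 0.66 × 200 = 132 now. The distributor offers 132 and keeps 200 − 132 = 68.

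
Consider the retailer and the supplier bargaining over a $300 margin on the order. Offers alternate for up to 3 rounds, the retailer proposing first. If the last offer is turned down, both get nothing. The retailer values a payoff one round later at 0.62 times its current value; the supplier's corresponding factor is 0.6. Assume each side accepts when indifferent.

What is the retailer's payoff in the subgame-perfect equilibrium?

Round 3 (the retailer proposes): rejection yields 0 for the supplier; the retailer offers 0 and keeps 300.
Round 2 (the supplier proposes): the retailer can get 300 next round, worth 0.62 × 300 = 186 now; the supplier offers that and keeps 114.
Round 1 (the retailer proposes): the supplier can get 114 next round, worth 0.6 × 114 = 68.4 now, so the retailer offers 68.4, keeping 231.6.

231.6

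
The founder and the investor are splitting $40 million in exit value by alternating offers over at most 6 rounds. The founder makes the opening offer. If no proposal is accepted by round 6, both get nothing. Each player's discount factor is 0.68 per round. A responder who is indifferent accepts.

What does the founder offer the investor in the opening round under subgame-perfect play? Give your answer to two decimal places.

Round 6 (the investor proposes): rejection yields 0 for the founder; the investor offers 0 and keeps 40.
Round 5 (the founder proposes): the investor can get 40 next round, worth 0.68 × 40 = 27.2 now, so the founder offers 27.2, keeping 12.8.
Round 4 (the investor proposes): the founder can get 12.8 next round, worth 0.68 × 12.8 = 8.704 now. The investor offers 8.704 and keeps 40 − 8.704 = 31.296.
Round 3 (the founder proposes): the investor can get 31.296 next round, worth 0.68 × 31.296 = 21.28128 now. The founder offers 21.28128 and keeps 40 − 21.28128 = 18.71872.
Round 2 (the investor proposes): the founder can get 18.71872 next round, worth 0.68 × 18.71872 = 12.7287296 now, so the investor offers 12.7287296, keeping 27.2712704.
Round 1 (the founder proposes): the investor can get 27.2712704 next round, worth 0.68 × 27.2712704 = 18.544463872 now, so the founder offers 18.544463872, keeping 21.455536128.

18.54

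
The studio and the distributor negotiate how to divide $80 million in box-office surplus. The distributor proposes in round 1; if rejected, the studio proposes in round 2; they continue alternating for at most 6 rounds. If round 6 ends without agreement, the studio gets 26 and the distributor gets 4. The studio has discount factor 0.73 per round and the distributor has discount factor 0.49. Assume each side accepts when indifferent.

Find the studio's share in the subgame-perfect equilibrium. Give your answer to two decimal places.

Round 6 (the studio proposes): the distributor gets 4 if talks fail, so the studio offers 4 and keeps 76.
Round 5 (the distributor proposes): the studio can get 76 next round, worth 0.73 × 76 = 55.48 now; the distributor offers that and keeps 24.52.
Round 4 (the studio proposes): the distributor can get 24.52 next round, worth 0.49 × 24.52 = 12.0148 now; the studio offers that and keeps 67.9852.
Round 3 (the distributor proposes): the studio can get 67.9852 next round, worth 0.73 × 67.9852 = 49.629196 now. The distributor offers 49.629196 and keeps 80 − 49.629196 = 30.370804.
Round 2 (the studio proposes): the distributor can get 30.370804 next round, worth 0.49 × 30.370804 = 14.88169396 now; the studio offers that and keeps 65.11830604.
Round 1 (the distributor proposes): the studio can get 65.11830604 next round, worth 0.73 × 65.11830604 = 47.5363634092 now. The distributor offers 47.5363634092 and keeps 80 − 47.5363634092 = 32.4636365908.

47.54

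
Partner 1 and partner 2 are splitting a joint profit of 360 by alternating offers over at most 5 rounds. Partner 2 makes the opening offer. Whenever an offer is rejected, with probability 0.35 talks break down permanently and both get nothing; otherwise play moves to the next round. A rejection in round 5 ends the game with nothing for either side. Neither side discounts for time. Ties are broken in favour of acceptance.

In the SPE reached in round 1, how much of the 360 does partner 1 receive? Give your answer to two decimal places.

By backward induction:
Round 5 (partner 2 proposes): rejection yields 0 for partner 1; partner 2 offers 0 and keeps 360.
Round 4 (partner 1 proposes): rejecting gives partner 2 an expected 0.65 × 360 = 234; partner 1 offers that and keeps 126.
Round 3 (partner 2 proposes): rejecting gives partner 1 an expected 0.65 × 126 = 81.9. Partner 2 offers 81.9 and keeps 360 − 81.9 = 278.1.
Round 2 (partner 1 proposes): rejecting gives partner 2 an expected 0.65 × 278.1 = 180.765, so partner 1 offers 180.765, keeping 179.235.
Round 1 (partner 2 proposes): rejecting gives partner 1 an expected 0.65 × 179.235 = 116.50275, so partner 2 offers 116.50275, keeping 243.49725.

116.50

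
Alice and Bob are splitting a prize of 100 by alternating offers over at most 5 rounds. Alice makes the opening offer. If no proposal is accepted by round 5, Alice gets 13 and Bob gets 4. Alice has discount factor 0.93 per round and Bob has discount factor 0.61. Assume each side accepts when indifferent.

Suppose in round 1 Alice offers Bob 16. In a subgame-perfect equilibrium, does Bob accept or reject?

Accept

Round 5 (Alice proposes): Bob gets 4 if talks fail, so Alice offers 4 and keeps 96.
Round 4 (Bob proposes): Alice can get 96 next round, worth 0.93 × 96 = 89.28 now. Bob offers 89.28 and keeps 100 − 89.28 = 10.72.
Round 3 (Alice proposes): Bob can get 10.72 next round, worth 0.61 × 10.72 = 6.5392 now, so Alice offers 6.5392, keeping 93.4608.
Round 2 (Bob proposes): Alice can get 93.4608 next round, worth 0.93 × 93.4608 = 86.918544 now, so Bob offers 86.918544, keeping 13.081456.
So by rejecting in round 1, Bob gets 13.081456 next round, worth 0.61 × 13.081456 = 7.97968816 now.
Offer 16 ≥ 7.97968816, so Bob accepts.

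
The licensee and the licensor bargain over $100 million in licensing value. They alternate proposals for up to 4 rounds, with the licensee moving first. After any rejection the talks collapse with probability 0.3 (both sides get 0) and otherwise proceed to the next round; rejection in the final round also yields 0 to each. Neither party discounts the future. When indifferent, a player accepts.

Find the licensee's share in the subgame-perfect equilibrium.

Round 4 (the licensor proposes): the licensee will accept anything ≥ 0, so the licensor offers 0 and keeps 100.
Round 3 (the licensee proposes): rejecting gives the licensor an expected 0.7 × 100 = 70; the licensee offers that and keeps 30.
Round 2 (the licensor proposes): rejecting gives the licensee an expected 0.7 × 30 = 21. The licensor offers 21 and keeps 100 − 21 = 79.
Round 1 (the licensee proposes): rejecting gives the licensor an expected 0.7 × 79 = 55.3, so the licensee offers 55.3, keeping 44.7.

44.7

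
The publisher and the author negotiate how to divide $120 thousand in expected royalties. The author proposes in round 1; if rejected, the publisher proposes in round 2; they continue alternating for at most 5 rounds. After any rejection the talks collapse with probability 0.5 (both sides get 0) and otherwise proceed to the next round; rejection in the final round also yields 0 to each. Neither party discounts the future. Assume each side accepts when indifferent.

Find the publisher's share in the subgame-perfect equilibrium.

37.5

Round 5 (the author proposes): the publisher will accept anything ≥ 0, so the author offers 0 and keeps 120.
Round 4 (the publisher proposes): rejecting gives the author an expected 0.5 × 120 = 60; the publisher offers that and keeps 60.
Round 3 (the author proposes): rejecting gives the publisher an expected 0.5 × 60 = 30. The author offers 30 and keeps 120 − 30 = 90.
Round 2 (the publisher proposes): rejecting gives the author an expected 0.5 × 90 = 45. The publisher offers 45 and keeps 120 − 45 = 75.
Round 1 (the author proposes): rejecting gives the publisher an expected 0.5 × 75 = 37.5, so the author offers 37.5, keeping 82.5.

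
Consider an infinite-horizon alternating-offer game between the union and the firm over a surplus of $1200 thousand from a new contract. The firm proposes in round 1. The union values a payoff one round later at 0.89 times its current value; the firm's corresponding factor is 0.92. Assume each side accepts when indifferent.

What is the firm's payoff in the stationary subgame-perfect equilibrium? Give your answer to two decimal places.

728.48

In a stationary SPE each proposer offers the other exactly their discounted continuation value.
If the firm keeps x when proposing and the union keeps y when proposing, then x = 1200 − 0.89y and y = 1200 − 0.92x.
Solving: x = 1200(1 − 0.89) / (1 − 0.92·0.89) = 132 / 0.1812 ≈ 728.4768.
The union gets 1200 − 728.4768 ≈ 471.5232.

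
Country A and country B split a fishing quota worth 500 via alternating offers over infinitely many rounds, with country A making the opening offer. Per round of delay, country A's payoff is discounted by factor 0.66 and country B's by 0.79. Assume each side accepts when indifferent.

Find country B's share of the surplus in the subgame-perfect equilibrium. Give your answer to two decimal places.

280.61

When country A proposes, country B accepts any offer worth at least 0.79 times what country B would get by proposing next round; and vice versa.
This gives x = 500 − 0.79y and y = 500 − 0.66x, where x and y are each side's share when it proposes.
Hence (1 − 0.79·0.66)x = 500(1 − 0.79), i.e. 0.4786·x = 105.
x ≈ 219.3899; country B's share is 500 − x ≈ 280.6101.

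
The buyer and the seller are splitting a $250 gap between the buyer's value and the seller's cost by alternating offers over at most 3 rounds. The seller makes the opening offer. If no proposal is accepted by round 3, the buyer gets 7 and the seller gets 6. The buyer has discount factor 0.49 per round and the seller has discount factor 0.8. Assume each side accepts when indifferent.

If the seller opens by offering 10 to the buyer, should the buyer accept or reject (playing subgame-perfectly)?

Work out the buyer's continuation value if the offer is rejected.
Round 3 (the seller proposes): the buyer gets 7 if talks fail, so the seller offers 7 and keeps 243.
Round 2 (the buyer proposes): the seller can get 243 next round, worth 0.8 × 243 = 194.4 now, so the buyer offers 194.4, keeping 55.6.
So by rejecting in round 1, the buyer gets 55.6 next round, worth 0.49 × 55.6 = 27.244 now.
Offer 10 < 27.244, so the buyer rejects.

Reject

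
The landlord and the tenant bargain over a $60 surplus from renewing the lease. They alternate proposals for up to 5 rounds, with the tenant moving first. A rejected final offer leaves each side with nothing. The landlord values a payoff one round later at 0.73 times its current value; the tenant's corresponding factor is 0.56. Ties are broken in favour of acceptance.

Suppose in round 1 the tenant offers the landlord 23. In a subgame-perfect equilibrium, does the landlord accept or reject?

Round 5 (the tenant proposes): the landlord will accept anything ≥ 0, so the tenant offers 0 and keeps 60.
Round 4 (the landlord proposes): the tenant can get 60 next round, worth 0.56 × 60 = 33.6 now. The landlord offers 33.6 and keeps 60 − 33.6 = 26.4.
Round 3 (the tenant proposes): the landlord can get 26.4 next round, worth 0.73 × 26.4 = 19.272 now. The tenant offers 19.272 and keeps 60 − 19.272 = 40.728.
Round 2 (the landlord proposes): the tenant can get 40.728 next round, worth 0.56 × 40.728 = 22.80768 now, so the landlord offers 22.80768, keeping 37.19232.
So by rejecting in round 1, the landlord gets 37.19232 next round, worth 0.73 × 37.19232 = 27.1503936 now.
Offer 23 < 27.1503936, so the landlord rejects.

Reject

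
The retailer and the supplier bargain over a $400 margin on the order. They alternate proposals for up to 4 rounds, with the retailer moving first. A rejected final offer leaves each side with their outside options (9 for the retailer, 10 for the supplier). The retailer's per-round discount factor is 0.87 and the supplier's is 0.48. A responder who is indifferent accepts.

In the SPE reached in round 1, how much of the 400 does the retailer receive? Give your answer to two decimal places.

296.66

Round 4 (the supplier proposes): the retailer gets 9 if talks fail, so the supplier offers 9 and keeps 391.
Round 3 (the retailer proposes): the supplier can get 391 next round, worth 0.48 × 391 = 187.68 now. The retailer offers 187.68 and keeps 400 − 187.68 = 212.32.
Round 2 (the supplier proposes): the retailer can get 212.32 next round, worth 0.87 × 212.32 = 184.7184 now; the supplier offers that and keeps 215.2816.
Round 1 (the retailer proposes): the supplier can get 215.2816 next round, worth 0.48 × 215.2816 = 103.335168 now. The retailer offers 103.335168 and keeps 400 − 103.335168 = 296.664832.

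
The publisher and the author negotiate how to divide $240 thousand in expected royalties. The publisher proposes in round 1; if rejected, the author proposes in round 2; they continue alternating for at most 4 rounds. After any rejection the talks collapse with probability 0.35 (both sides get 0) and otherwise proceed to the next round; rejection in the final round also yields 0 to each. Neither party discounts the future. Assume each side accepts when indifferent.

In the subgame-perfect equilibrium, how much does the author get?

Round 4 (the author proposes): the publisher will accept anything ≥ 0, so the author offers 0 and keeps 240.
Round 3 (the publisher proposes): rejecting gives the author an expected 0.65 × 240 = 156; the publisher offers that and keeps 84.
Round 2 (the author proposes): rejecting gives the publisher an expected 0.65 × 84 = 54.6; the author offers that and keeps 185.4.
Round 1 (the publisher proposes): rejecting gives the author an expected 0.65 × 185.4 = 120.51. The publisher offers 120.51 and keeps 240 − 120.51 = 119.49.

120.51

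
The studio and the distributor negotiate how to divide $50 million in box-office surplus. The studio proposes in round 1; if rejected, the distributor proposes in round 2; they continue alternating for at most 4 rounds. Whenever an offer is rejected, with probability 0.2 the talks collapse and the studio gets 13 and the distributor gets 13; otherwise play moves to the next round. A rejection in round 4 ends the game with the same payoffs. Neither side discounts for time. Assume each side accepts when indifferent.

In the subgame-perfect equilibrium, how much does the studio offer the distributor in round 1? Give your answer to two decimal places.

By backward induction:
Round 4 (the distributor proposes): the studio gets 13 if talks fail, so the distributor offers 13 and keeps 37.
Round 3 (the studio proposes): rejecting gives the distributor an expected 0.8 × 37 + 0.2 × 13 = 32.2; the studio offers that and keeps 17.8.
Round 2 (the distributor proposes): rejecting gives the studio an expected 0.8 × 17.8 + 0.2 × 13 = 16.84, so the distributor offers 16.84, keeping 33.16.
Round 1 (the studio proposes): rejecting gives the distributor an expected 0.8 × 33.16 + 0.2 × 13 = 29.128. The studio offers 29.128 and keeps 50 − 29.128 = 20.872.

29.13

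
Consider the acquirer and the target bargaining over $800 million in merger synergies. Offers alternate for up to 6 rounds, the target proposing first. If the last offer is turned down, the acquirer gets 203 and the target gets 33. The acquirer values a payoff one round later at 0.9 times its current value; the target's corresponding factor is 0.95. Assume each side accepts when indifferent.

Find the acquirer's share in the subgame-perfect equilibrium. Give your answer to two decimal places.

Round 6 (the acquirer proposes): the target gets 33 if talks fail, so the acquirer offers 33 and keeps 767.
Round 5 (the target proposes): the acquirer can get 767 next round, worth 0.9 × 767 = 690.3 now, so the target offers 690.3, keeping 109.7.
Round 4 (the acquirer proposes): the target can get 109.7 next round, worth 0.95 × 109.7 = 104.215 now; the acquirer offers that and keeps 695.785.
Round 3 (the target proposes): the acquirer can get 695.785 next round, worth 0.9 × 695.785 = 626.2065 now; the target offers that and keeps 173.7935.
Round 2 (the acquirer proposes): the target can get 173.7935 next round, worth 0.95 × 173.7935 = 165.103825 now; the acquirer offers that and keeps 634.896175.
Round 1 (the target proposes): the acquirer can get 634.896175 next round, worth 0.9 × 634.896175 = 571.4065575 now. The target offers 571.4065575 and keeps 800 − 571.4065575 = 228.5934425.

571.41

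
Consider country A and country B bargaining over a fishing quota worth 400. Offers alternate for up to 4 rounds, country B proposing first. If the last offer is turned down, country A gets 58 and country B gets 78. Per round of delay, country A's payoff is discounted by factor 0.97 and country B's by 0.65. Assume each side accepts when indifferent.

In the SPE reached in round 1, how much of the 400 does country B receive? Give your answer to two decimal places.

Solve by backward induction from round 4.
Round 4 (country A proposes): country B gets 78 if talks fail, so country A offers 78 and keeps 322.
Round 3 (country B proposes): country A can get 322 next round, worth 0.97 × 322 = 312.34 now. Country B offers 312.34 and keeps 400 − 312.34 = 87.66.
Round 2 (country A proposes): country B can get 87.66 next round, worth 0.65 × 87.66 = 56.979 now, so country A offers 56.979, keeping 343.021.
Round 1 (country B proposes): country A can get 343.021 next round, worth 0.97 × 343.021 = 332.73037 now. Country B offers 332.73037 and keeps 400 − 332.73037 = 67.26963.

67.27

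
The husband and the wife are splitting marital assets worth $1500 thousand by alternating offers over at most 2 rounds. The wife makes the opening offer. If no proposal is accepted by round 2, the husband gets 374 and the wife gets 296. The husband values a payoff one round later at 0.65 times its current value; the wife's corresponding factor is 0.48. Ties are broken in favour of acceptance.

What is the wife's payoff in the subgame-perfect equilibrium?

Round 2 (the husband proposes): the wife gets 296 if talks fail, so the husband offers 296 and keeps 1204.
Round 1 (the wife proposes): the husband can get 1204 next round, worth 0.65 × 1204 = 782.6 now. The wife offers 782.6 and keeps 1500 − 782.6 = 717.4.

717.4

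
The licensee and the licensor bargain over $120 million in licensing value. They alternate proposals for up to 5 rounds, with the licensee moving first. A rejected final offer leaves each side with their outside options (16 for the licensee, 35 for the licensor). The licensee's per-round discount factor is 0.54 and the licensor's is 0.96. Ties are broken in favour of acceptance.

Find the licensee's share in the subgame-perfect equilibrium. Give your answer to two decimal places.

Round 5 (the licensee proposes): the licensor gets 35 if talks fail, so the licensee offers 35 and keeps 85.
Round 4 (the licensor proposes): the licensee can get 85 next round, worth 0.54 × 85 = 45.9 now; the licensor offers that and keeps 74.1.
Round 3 (the licensee proposes): the licensor can get 74.1 next round, worth 0.96 × 74.1 = 71.136 now, so the licensee offers 71.136, keeping 48.864.
Round 2 (the licensor proposes): the licensee can get 48.864 next round, worth 0.54 × 48.864 = 26.38656 now, so the licensor offers 26.38656, keeping 93.61344.
Round 1 (the licensee proposes): the licensor can get 93.61344 next round, worth 0.96 × 93.61344 = 89.8689024 now, so the licensee offers 89.8689024, keeping 30.1310976.

30.13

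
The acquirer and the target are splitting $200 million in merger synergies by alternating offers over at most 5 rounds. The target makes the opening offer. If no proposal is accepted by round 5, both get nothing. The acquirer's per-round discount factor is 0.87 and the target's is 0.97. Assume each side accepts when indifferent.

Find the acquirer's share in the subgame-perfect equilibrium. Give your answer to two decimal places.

Work backward from the last round.
Round 5 (the target proposes): the acquirer will accept anything ≥ 0, so the target offers 0 and keeps 200.
Round 4 (the acquirer proposes): the target can get 200 next round, worth 0.97 × 200 = 194 now. The acquirer offers 194 and keeps 200 − 194 = 6.
Round 3 (the target proposes): the acquirer can get 6 next round, worth 0.87 × 6 = 5.22 now; the target offers that and keeps 194.78.
Round 2 (the acquirer proposes): the target can get 194.78 next round, worth 0.97 × 194.78 = 188.9366 now; the acquirer offers that and keeps 11.0634.
Round 1 (the target proposes): the acquirer can get 11.0634 next round, worth 0.87 × 11.0634 = 9.625158 now. The target offers 9.625158 and keeps 200 − 9.625158 = 190.374842.

9.63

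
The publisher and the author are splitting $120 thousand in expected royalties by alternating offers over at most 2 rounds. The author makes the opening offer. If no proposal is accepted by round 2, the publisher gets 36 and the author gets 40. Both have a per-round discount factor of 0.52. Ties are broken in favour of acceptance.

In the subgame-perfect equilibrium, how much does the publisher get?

41.6

Round 2 (the publisher proposes): the author gets 40 if talks fail, so the publisher offers 40 and keeps 80.
Round 1 (the author proposes): the publisher can get 80 next round, worth 0.52 × 80 = 41.6 now. The author offers 41.6 and keeps 120 − 41.6 = 78.4.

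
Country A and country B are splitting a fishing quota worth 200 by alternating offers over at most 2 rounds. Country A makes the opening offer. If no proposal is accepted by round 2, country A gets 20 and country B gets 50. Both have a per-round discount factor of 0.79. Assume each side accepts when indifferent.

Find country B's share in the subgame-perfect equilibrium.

Solve by backward induction from round 2.
Round 2 (country B proposes): country A gets 20 if talks fail, so country B offers 20 and keeps 180.
Round 1 (country A proposes): country B can get 180 next round, worth 0.79 × 180 = 142.2 now; country A offers that and keeps 57.8.

142.2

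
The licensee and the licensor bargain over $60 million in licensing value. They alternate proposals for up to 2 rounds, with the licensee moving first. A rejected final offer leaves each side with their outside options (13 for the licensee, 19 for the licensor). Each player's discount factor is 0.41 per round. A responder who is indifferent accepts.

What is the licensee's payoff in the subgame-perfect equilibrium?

40.73

Solve by backward induction from round 2.
Round 2 (the licensor proposes): the licensee gets 13 if talks fail, so the licensor offers 13 and keeps 47.
Round 1 (the licensee proposes): the licensor can get 47 next round, worth 0.41 × 47 = 19.27 now. The licensee offers 19.27 and keeps 60 − 19.27 = 40.73.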